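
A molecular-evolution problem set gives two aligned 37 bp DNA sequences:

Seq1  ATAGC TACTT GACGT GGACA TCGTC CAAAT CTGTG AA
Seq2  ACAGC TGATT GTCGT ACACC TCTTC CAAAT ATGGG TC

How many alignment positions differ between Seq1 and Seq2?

Differing sites — 2:T/C; 7:A/G; 8:C/A; 12:A/T; 16:G/A; 17:G/C; 20:A/C; 23:G/T; 31:C/A; 34:T/G; 36:A/T; 37:A/C.
That gives 12 mismatches out of 37 aligned sites, so the Hamming distance is 12.

12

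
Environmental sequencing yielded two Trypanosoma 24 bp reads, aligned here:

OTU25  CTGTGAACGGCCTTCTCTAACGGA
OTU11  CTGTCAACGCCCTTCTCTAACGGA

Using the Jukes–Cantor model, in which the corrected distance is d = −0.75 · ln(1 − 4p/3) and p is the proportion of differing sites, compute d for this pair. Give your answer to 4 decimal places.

The sequences differ at positions 5 (G/C), 10 (G/C).
p = 2/24 = 0.083333.
d = −0.75 · ln(1 − (4/3)·0.083333) = −0.75 · ln(0.888889) = −0.75 · (-0.117783) = 0.0883.

0.0883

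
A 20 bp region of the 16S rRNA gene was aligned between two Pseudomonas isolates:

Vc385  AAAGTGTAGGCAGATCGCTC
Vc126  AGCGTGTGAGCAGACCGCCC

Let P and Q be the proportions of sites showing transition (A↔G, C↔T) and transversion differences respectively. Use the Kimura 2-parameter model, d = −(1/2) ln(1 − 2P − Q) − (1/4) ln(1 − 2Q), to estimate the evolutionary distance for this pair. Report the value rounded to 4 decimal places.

0.4256

Mismatches occur at site 2 (A/G, transition), site 3 (A/C, transversion), site 8 (A/G, transition), site 9 (G/A, transition), site 15 (T/C, transition), site 19 (T/C, transition).
Of the 6 differences, 5 transitions and 1 transversion over 20 sites: P = 5/20 = 0.250000, Q = 1/20 = 0.050000.
d = −0.5·ln(0.450000) − 0.25·ln(0.900000) = −0.5·(-0.798508) − 0.25·(-0.105361) = 0.4256.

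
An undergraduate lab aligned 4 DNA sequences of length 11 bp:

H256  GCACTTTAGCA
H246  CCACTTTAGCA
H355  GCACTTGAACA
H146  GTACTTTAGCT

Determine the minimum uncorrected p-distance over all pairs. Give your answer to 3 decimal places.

Pairwise Hamming distances:
  H256 vs H246: 1
  H256 vs H355: 2
  H256 vs H146: 2
  H246 vs H355: 3
  H246 vs H146: 3
  H355 vs H146: 4
The smallest is 1 mismatch, between H256 and H246; p = 1/11 = 0.091.

0.091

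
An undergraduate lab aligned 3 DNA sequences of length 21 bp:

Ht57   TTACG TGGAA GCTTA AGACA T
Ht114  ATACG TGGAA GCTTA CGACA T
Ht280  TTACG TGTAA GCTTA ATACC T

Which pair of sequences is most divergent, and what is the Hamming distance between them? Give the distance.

5

Pairwise Hamming distances:
  Ht57 vs Ht114: 2
  Ht57 vs Ht280: 3
  Ht114 vs Ht280: 5
The largest is 5, between Ht114 and Ht280.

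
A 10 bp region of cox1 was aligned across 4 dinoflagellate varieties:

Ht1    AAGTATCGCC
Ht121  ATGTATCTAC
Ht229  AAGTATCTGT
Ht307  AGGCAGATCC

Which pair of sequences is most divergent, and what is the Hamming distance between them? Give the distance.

Pairwise Hamming distances:
  Ht1 vs Ht121: 3
  Ht1 vs Ht229: 3
  Ht1 vs Ht307: 5
  Ht121 vs Ht229: 3
  Ht121 vs Ht307: 5
  Ht229 vs Ht307: 6
The largest is 6, between Ht229 and Ht307.

6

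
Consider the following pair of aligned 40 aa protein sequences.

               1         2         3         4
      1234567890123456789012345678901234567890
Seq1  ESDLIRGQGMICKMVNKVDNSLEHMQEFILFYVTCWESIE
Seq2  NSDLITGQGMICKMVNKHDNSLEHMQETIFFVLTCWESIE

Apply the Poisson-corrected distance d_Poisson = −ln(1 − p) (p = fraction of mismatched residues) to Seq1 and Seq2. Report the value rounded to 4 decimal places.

Differing sites — 1:E/N; 6:R/T; 18:V/H; 28:F/T; 30:L/F; 32:Y/V; 33:V/L.
p = 7/40 = 0.175000.
d = −ln(1 − 0.175000) = −ln(0.825000) = 0.1924.

0.1924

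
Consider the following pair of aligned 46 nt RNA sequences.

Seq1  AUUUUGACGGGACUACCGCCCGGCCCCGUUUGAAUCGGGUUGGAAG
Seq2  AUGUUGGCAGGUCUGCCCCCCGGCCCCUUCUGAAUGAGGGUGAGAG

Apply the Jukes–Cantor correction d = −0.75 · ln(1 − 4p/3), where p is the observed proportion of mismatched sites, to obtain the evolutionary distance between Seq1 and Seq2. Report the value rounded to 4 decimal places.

Differing sites — 3:U/G; 7:A/G; 9:G/A; 12:A/U; 15:A/G; 18:G/C; 28:G/U; 30:U/C; 36:C/G; 37:G/A; 40:U/G; 43:G/A; 44:A/G.
p = 13/46 = 0.282609.
d = −0.75 · ln(1 − (4/3)·0.282609) = −0.75 · ln(0.623188) = −0.75 · (-0.472907) = 0.3547.

0.3547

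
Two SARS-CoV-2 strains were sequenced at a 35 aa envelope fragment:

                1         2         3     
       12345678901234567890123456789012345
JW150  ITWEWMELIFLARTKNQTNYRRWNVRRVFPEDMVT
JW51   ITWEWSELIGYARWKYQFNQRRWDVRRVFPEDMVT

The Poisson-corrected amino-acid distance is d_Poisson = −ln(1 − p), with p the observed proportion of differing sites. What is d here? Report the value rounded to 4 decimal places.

0.2595

Differing sites — 6:M/S; 10:F/G; 11:L/Y; 14:T/W; 16:N/Y; 18:T/F; 20:Y/Q; 24:N/D.
p = 8/35 = 0.228571.
d = −ln(1 − 0.228571) = −ln(0.771429) = 0.2595.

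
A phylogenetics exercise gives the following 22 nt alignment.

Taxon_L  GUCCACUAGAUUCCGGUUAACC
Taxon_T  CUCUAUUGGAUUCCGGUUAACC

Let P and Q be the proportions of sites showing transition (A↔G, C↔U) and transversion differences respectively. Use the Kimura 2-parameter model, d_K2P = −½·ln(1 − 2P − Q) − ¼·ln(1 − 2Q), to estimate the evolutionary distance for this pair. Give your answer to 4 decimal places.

Differing sites — 1:G/C (Tv); 4:C/U (Ti); 6:C/U (Ti); 8:A/G (Ti).
Of the 4 differences, 3 transitions and 1 transversion over 22 sites: P = 3/22 = 0.136364, Q = 1/22 = 0.045455.
d = −0.5·ln(0.681817) − 0.25·ln(0.909090) = −0.5·(-0.382994) − 0.25·(-0.095311) = 0.2153.

0.2153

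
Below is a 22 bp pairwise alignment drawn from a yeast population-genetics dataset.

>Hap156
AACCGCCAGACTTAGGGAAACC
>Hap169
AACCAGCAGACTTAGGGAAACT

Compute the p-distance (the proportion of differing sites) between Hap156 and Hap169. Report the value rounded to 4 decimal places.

0.1364

Differing sites — 5:G/A; 6:C/G; 22:C/T.
There are 3 differences over 22 sites, so p = 3/22 = 0.1364.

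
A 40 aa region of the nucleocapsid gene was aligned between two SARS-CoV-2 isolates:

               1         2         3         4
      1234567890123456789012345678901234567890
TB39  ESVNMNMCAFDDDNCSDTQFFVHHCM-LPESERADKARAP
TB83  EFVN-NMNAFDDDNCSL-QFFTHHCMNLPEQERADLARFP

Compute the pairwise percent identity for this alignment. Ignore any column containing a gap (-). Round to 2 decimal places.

81.08%

Excluding the 3 gap columns leaves 37 comparable sites.
The sequences differ at positions 2 (S/F), 8 (C/N), 17 (D/L), 22 (V/T), 31 (S/Q), 36 (K/L), 39 (A/F).
30 of the 37 comparable sites match, so the percent identity is 30/37 × 100 = 81.08%.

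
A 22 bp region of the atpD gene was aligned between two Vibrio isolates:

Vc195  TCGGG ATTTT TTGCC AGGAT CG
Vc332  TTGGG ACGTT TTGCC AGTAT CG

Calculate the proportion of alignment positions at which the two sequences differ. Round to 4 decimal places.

Mismatches occur at site 2 (C↔T), site 7 (T↔C), site 8 (T↔G), site 18 (G↔T).
There are 4 differences over 22 sites, so p = 4/22 = 0.1818.

0.1818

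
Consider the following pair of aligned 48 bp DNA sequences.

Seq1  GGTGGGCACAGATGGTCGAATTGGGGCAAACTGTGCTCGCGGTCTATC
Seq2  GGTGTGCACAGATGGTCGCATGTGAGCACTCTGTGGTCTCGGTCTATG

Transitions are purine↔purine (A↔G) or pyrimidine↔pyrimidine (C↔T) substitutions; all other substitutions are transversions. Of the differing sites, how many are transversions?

9

Differing sites — 5:G/T (Tv); 19:A/C (Tv); 22:T/G (Tv); 23:G/T (Tv); 25:G/A (Ti); 29:A/C (Tv); 30:A/T (Tv); 36:C/G (Tv); 39:G/T (Tv); 48:C/G (Tv).
Of the 10 differences, 1 transition and 9 transversions, so the answer is 9.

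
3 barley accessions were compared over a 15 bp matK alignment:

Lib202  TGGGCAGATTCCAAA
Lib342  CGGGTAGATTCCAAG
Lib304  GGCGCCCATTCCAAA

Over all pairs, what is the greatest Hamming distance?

Pairwise Hamming distances:
  Lib202 vs Lib342: 3
  Lib202 vs Lib304: 4
  Lib342 vs Lib304: 6
The largest is 6, between Lib342 and Lib304.

6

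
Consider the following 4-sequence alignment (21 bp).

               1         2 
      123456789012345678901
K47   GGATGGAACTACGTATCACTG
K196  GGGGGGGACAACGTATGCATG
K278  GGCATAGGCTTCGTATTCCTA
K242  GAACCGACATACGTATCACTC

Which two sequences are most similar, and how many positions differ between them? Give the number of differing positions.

6

Pairwise Hamming distances:
  K47 vs K196: 7
  K47 vs K278: 10
  K47 vs K242: 6
  K196 vs K278: 10
  K196 vs K242: 12
  K278 vs K242: 12
The smallest is 6, between K47 and K242.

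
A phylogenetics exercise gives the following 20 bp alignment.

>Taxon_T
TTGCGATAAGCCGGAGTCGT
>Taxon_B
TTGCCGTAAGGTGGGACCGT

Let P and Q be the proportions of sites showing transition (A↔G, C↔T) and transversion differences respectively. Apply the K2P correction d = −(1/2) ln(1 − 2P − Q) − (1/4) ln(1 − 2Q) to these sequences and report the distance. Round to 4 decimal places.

Mismatches occur at site 5 (G↔C, transversion), site 6 (A↔G, transition), site 11 (C↔G, transversion), site 12 (C↔T, transition), site 15 (A↔G, transition), site 16 (G↔A, transition), site 17 (T↔C, transition).
Of the 7 differences, 5 transitions and 2 transversions over 20 sites: P = 5/20 = 0.250000, Q = 2/20 = 0.100000.
d = −0.5·ln(0.400000) − 0.25·ln(0.800000) = −0.5·(-0.916291) − 0.25·(-0.223144) = 0.5139.

0.5139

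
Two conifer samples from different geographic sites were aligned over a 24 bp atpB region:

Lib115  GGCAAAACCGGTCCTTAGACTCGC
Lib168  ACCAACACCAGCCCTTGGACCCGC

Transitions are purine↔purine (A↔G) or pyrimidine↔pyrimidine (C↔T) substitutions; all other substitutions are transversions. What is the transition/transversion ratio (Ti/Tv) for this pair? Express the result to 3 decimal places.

2.500

Mismatches occur at site 1 (G/A, transition), site 2 (G/C, transversion), site 6 (A/C, transversion), site 10 (G/A, transition), site 12 (T/C, transition), site 17 (A/G, transition), site 21 (T/C, transition).
Of the 7 differences, 5 transitions and 2 transversions, so Ti/Tv = 5/2 = 2.500.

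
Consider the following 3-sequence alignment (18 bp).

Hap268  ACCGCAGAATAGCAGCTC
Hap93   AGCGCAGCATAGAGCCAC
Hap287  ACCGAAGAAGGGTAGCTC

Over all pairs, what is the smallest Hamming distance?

Pairwise Hamming distances:
  Hap268 vs Hap93: 6
  Hap268 vs Hap287: 4
  Hap93 vs Hap287: 9
The smallest is 4, between Hap268 and Hap287.

4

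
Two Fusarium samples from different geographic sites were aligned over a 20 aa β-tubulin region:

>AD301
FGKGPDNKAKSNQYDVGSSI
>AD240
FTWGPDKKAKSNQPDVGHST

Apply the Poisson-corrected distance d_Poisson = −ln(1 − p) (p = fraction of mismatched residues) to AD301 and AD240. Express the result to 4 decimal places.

0.3567

Differing sites — 2:G/T; 3:K/W; 7:N/K; 14:Y/P; 18:S/H; 20:I/T.
p = 6/20 = 0.300000.
d = −ln(1 − 0.300000) = −ln(0.700000) = 0.3567.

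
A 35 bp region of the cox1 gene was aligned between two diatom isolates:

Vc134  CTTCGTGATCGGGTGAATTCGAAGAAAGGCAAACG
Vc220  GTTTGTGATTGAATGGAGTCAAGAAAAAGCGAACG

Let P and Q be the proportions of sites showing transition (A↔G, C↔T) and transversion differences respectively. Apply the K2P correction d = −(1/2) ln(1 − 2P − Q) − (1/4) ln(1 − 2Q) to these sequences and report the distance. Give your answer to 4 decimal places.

0.5255

Differing sites — 1:C/G (Tv); 4:C/T (Ti); 10:C/T (Ti); 12:G/A (Ti); 13:G/A (Ti); 16:A/G (Ti); 18:T/G (Tv); 21:G/A (Ti); 23:A/G (Ti); 24:G/A (Ti); 28:G/A (Ti); 31:A/G (Ti).
Of the 12 differences, 10 transitions and 2 transversions over 35 sites: P = 10/35 = 0.285714, Q = 2/35 = 0.057143.
d = −0.5·ln(0.371429) − 0.25·ln(0.885714) = −0.5·(-0.990398) − 0.25·(-0.121361) = 0.5255.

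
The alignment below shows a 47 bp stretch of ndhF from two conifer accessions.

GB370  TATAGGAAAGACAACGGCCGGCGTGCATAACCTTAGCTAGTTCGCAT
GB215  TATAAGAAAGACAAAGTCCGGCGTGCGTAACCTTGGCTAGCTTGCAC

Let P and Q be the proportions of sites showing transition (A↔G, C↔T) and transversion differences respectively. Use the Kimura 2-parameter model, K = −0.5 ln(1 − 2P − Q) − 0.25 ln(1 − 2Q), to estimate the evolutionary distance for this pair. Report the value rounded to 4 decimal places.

The sequences differ at positions 5 (G/A, transition), 15 (C/A, transversion), 17 (G/T, transversion), 27 (A/G, transition), 35 (A/G, transition), 41 (T/C, transition), 43 (C/T, transition), 47 (T/C, transition).
Of the 8 differences, 6 transitions and 2 transversions over 47 sites: P = 6/47 = 0.127660, Q = 2/47 = 0.042553.
d = −0.5·ln(0.702127) − 0.25·ln(0.914894) = −0.5·(-0.353641) − 0.25·(-0.088947) = 0.1991.

0.1991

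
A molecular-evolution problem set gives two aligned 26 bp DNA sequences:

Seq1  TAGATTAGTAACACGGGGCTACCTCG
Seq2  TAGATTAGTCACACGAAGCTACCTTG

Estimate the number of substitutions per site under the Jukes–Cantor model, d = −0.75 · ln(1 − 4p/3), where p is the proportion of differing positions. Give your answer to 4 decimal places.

Differing sites — 10:A/C; 16:G/A; 17:G/A; 25:C/T.
p = 4/26 = 0.153846.
d = −0.75 · ln(1 − (4/3)·0.153846) = −0.75 · ln(0.794872) = −0.75 · (-0.229574) = 0.1722.

0.1722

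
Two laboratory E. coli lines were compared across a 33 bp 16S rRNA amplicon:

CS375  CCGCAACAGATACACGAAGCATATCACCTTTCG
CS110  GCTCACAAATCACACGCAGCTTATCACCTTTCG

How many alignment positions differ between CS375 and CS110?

The sequences differ at positions 1 (C/G), 3 (G/T), 6 (A/C), 7 (C/A), 9 (G/A), 10 (A/T), 11 (T/C), 17 (A/C), 21 (A/T).
That gives 9 mismatches out of 33 aligned sites, so the Hamming distance is 9.

9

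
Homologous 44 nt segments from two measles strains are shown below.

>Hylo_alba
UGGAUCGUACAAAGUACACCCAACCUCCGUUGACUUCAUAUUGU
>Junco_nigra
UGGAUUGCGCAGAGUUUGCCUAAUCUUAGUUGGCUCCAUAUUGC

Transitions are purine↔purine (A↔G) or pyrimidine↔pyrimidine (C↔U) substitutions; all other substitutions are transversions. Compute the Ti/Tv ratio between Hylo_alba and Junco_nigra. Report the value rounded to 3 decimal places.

The sequences differ at positions 6 (C/U, transition), 8 (U/C, transition), 9 (A/G, transition), 12 (A/G, transition), 16 (A/U, transversion), 17 (C/U, transition), 18 (A/G, transition), 21 (C/U, transition), 24 (C/U, transition), 27 (C/U, transition), 28 (C/A, transversion), 33 (A/G, transition), 36 (U/C, transition), 44 (U/C, transition).
Of the 14 differences, 12 transitions and 2 transversions, so Ti/Tv = 12/2 = 6.000.

6.000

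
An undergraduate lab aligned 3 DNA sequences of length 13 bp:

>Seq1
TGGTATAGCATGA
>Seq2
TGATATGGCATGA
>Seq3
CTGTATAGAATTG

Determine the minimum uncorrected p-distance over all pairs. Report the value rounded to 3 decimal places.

Pairwise Hamming distances:
  Seq1 vs Seq2: 2
  Seq1 vs Seq3: 5
  Seq2 vs Seq3: 7
The smallest is 2 mismatches, between Seq1 and Seq2; p = 2/13 = 0.154.

0.154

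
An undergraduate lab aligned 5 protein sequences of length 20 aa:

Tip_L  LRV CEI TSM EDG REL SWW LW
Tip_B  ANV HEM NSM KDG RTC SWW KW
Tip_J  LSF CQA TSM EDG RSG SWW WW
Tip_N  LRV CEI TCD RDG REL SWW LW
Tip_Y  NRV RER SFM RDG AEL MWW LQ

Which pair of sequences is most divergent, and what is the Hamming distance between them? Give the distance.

15

Pairwise Hamming distances:
  Tip_L vs Tip_B: 9
  Tip_L vs Tip_J: 7
  Tip_L vs Tip_N: 3
  Tip_L vs Tip_Y: 9
  Tip_B vs Tip_J: 11
  Tip_B vs Tip_N: 11
  Tip_B vs Tip_Y: 13
  Tip_J vs Tip_N: 10
  Tip_J vs Tip_Y: 15
  Tip_N vs Tip_Y: 9
The largest is 15, between Tip_J and Tip_Y.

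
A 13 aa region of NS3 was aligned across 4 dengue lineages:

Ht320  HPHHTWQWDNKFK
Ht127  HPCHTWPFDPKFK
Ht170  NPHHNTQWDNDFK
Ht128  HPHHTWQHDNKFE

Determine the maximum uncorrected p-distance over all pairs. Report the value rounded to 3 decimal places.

0.615

Pairwise Hamming distances:
  Ht320 vs Ht127: 4
  Ht320 vs Ht170: 4
  Ht320 vs Ht128: 2
  Ht127 vs Ht170: 8
  Ht127 vs Ht128: 5
  Ht170 vs Ht128: 6
The largest is 8 mismatches, between Ht127 and Ht170; p = 8/13 = 0.615.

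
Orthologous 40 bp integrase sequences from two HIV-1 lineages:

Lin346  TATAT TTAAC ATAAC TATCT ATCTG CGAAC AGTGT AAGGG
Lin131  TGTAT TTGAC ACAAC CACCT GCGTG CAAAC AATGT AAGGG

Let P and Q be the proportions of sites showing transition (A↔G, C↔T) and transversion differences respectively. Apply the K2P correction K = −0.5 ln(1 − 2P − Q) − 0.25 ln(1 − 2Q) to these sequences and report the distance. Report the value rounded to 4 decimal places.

0.3350

Mismatches occur at site 2 (A→G, transition), site 8 (A→G, transition), site 12 (T→C, transition), site 16 (T→C, transition), site 18 (T→C, transition), site 21 (A→G, transition), site 22 (T→C, transition), site 23 (C→G, transversion), site 27 (G→A, transition), site 32 (G→A, transition).
Of the 10 differences, 9 transitions and 1 transversion over 40 sites: P = 9/40 = 0.225000, Q = 1/40 = 0.025000.
d = −0.5·ln(0.525000) − 0.25·ln(0.950000) = −0.5·(-0.644357) − 0.25·(-0.051293) = 0.3350.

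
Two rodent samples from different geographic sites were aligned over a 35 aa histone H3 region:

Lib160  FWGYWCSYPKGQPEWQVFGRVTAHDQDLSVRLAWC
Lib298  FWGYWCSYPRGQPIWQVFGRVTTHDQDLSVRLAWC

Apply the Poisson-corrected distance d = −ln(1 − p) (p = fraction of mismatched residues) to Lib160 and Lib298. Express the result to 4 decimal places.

Differing sites — 10:K/R; 14:E/I; 23:A/T.
p = 3/35 = 0.085714.
d = −ln(1 − 0.085714) = −ln(0.914286) = 0.0896.

0.0896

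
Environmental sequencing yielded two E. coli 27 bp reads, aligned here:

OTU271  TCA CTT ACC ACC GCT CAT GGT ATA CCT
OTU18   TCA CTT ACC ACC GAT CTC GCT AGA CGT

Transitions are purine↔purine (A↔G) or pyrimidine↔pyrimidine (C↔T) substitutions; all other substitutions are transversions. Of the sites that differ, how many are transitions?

Differing sites — 14:C/A (Tv); 17:A/T (Tv); 18:T/C (Ti); 20:G/C (Tv); 23:T/G (Tv); 26:C/G (Tv).
Of the 6 differences, 1 transition and 5 transversions, so the answer is 1.

1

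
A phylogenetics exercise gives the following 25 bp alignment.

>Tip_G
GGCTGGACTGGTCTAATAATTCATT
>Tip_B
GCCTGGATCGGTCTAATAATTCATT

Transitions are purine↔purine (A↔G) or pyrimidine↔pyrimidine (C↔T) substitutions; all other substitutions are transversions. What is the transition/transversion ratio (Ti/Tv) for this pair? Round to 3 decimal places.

The sequences differ at positions 2 (G/C, transversion), 8 (C/T, transition), 9 (T/C, transition).
Of the 3 differences, 2 transitions and 1 transversion, so Ti/Tv = 2/1 = 2.000.

2.000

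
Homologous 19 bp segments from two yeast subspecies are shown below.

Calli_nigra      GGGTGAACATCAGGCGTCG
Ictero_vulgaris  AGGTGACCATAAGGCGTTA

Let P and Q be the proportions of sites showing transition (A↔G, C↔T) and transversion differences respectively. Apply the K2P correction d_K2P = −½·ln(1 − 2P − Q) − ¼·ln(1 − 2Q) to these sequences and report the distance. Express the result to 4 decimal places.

0.3324

The sequences differ at positions 1 (G/A, transition), 7 (A/C, transversion), 11 (C/A, transversion), 18 (C/T, transition), 19 (G/A, transition).
Of the 5 differences, 3 transitions and 2 transversions over 19 sites: P = 3/19 = 0.157895, Q = 2/19 = 0.105263.
d = −0.5·ln(0.578947) − 0.25·ln(0.789474) = −0.5·(-0.546544) − 0.25·(-0.236388) = 0.3324.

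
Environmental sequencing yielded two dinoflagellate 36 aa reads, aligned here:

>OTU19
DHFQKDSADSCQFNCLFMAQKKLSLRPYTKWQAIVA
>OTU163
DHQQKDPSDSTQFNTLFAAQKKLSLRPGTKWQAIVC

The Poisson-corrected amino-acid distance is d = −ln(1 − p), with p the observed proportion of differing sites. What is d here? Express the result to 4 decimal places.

Differing sites — 3:F/Q; 7:S/P; 8:A/S; 11:C/T; 15:C/T; 18:M/A; 28:Y/G; 36:A/C.
p = 8/36 = 0.222222.
d = −ln(1 − 0.222222) = −ln(0.777778) = 0.2513.

0.2513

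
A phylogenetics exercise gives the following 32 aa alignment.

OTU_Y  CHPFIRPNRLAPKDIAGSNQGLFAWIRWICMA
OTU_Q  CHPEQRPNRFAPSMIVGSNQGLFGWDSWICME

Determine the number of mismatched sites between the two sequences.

Differing sites — 4:F/E; 5:I/Q; 10:L/F; 13:K/S; 14:D/M; 16:A/V; 24:A/G; 26:I/D; 27:R/S; 32:A/E.
That gives 10 mismatches out of 32 aligned sites, so the Hamming distance is 10.

10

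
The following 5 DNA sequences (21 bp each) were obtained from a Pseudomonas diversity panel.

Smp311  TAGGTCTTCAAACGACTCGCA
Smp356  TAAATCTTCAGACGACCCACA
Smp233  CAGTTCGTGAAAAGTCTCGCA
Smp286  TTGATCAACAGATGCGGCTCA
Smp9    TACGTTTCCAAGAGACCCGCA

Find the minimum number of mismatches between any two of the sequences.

5

Pairwise Hamming distances:
  Smp311 vs Smp356: 5
  Smp311 vs Smp233: 6
  Smp311 vs Smp286: 10
  Smp311 vs Smp9: 6
  Smp356 vs Smp233: 10
  Smp356 vs Smp286: 9
  Smp356 vs Smp9: 8
  Smp233 vs Smp286: 12
  Smp233 vs Smp9: 10
  Smp286 vs Smp9: 13
The smallest is 5, between Smp311 and Smp356.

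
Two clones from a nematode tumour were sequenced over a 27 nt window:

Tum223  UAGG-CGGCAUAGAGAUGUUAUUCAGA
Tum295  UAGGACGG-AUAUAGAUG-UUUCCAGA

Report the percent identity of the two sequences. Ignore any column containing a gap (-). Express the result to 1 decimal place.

Excluding the 3 gap columns leaves 24 comparable sites.
Mismatches occur at site 13 (G/U), site 21 (A/U), site 23 (U/C).
21 of the 24 comparable sites match, so the percent identity is 21/24 × 100 = 87.5%.

87.5%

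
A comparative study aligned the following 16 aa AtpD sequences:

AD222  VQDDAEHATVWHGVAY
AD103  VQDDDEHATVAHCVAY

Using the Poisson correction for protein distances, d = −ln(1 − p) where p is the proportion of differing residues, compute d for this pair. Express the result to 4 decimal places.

0.2076

Mismatches occur at site 5 (A→D), site 11 (W→A), site 13 (G→C).
p = 3/16 = 0.187500.
d = −ln(1 − 0.187500) = −ln(0.812500) = 0.2076.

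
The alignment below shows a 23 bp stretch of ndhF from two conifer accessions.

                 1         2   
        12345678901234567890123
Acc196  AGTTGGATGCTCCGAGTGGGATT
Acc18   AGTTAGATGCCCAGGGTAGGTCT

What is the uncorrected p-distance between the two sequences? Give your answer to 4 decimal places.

0.3043

The sequences differ at positions 5 (G/A), 11 (T/C), 13 (C/A), 15 (A/G), 18 (G/A), 21 (A/T), 22 (T/C).
There are 7 differences over 23 sites, so p = 7/23 = 0.3043.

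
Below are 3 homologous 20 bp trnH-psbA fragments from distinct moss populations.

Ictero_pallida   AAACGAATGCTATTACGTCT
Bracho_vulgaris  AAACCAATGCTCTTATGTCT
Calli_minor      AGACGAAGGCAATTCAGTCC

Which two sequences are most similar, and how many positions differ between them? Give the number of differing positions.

3

Pairwise Hamming distances:
  Ictero_pallida vs Bracho_vulgaris: 3
  Ictero_pallida vs Calli_minor: 6
  Bracho_vulgaris vs Calli_minor: 8
The smallest is 3, between Ictero_pallida and Bracho_vulgaris.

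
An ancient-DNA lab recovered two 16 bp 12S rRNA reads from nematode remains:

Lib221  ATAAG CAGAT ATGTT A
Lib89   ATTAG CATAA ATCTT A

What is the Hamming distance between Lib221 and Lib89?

4

Differing sites — 3:A/T; 8:G/T; 10:T/A; 13:G/C.
That gives 4 mismatches out of 16 aligned sites, so the Hamming distance is 4.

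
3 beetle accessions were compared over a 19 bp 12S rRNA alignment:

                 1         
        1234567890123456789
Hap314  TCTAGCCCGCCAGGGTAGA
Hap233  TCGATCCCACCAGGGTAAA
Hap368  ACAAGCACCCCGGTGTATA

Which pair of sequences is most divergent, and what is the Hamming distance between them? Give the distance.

Pairwise Hamming distances:
  Hap314 vs Hap233: 4
  Hap314 vs Hap368: 7
  Hap233 vs Hap368: 8
The largest is 8, between Hap233 and Hap368.

8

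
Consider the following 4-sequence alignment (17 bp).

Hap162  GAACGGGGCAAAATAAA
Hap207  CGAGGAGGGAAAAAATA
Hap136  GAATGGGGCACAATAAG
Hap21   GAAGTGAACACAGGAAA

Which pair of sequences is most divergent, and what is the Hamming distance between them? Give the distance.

Pairwise Hamming distances:
  Hap162 vs Hap207: 7
  Hap162 vs Hap136: 3
  Hap162 vs Hap21: 7
  Hap207 vs Hap136: 9
  Hap207 vs Hap21: 11
  Hap136 vs Hap21: 7
The largest is 11, between Hap207 and Hap21.

11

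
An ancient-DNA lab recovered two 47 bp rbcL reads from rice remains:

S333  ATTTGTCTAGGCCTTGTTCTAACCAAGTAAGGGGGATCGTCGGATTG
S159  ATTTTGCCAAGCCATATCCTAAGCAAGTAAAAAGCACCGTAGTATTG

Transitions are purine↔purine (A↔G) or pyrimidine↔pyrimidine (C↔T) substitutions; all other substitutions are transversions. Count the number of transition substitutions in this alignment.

8

The sequences differ at positions 5 (G/T, transversion), 6 (T/G, transversion), 8 (T/C, transition), 10 (G/A, transition), 14 (T/A, transversion), 16 (G/A, transition), 18 (T/C, transition), 23 (C/G, transversion), 31 (G/A, transition), 32 (G/A, transition), 33 (G/A, transition), 35 (G/C, transversion), 37 (T/C, transition), 41 (C/A, transversion), 43 (G/T, transversion).
Of the 15 differences, 8 transitions and 7 transversions, so the answer is 8.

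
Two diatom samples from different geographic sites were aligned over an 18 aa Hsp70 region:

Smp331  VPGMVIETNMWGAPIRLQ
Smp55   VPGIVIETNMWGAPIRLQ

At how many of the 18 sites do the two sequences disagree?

1

A single mismatch occurs at site 4 (M/I).
That gives 1 mismatch out of 18 aligned sites, so the Hamming distance is 1.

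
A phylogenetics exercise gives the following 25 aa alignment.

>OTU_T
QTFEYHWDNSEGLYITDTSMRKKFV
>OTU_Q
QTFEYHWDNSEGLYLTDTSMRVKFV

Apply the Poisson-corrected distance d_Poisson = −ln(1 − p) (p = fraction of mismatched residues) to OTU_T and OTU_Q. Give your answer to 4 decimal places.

The sequences differ at positions 15 (I/L), 22 (K/V).
p = 2/25 = 0.080000.
d = −ln(1 − 0.080000) = −ln(0.920000) = 0.0834.

0.0834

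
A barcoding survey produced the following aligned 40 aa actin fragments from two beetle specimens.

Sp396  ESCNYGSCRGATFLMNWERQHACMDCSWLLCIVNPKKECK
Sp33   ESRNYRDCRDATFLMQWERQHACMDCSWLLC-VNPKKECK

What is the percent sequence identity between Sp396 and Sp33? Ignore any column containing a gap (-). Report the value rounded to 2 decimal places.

87.18%

Excluding the 1 gap column leaves 39 comparable sites.
Differing sites — 3:C/R; 6:G/R; 7:S/D; 10:G/D; 16:N/Q.
34 of the 39 comparable sites match, so the percent identity is 34/39 × 100 = 87.18%.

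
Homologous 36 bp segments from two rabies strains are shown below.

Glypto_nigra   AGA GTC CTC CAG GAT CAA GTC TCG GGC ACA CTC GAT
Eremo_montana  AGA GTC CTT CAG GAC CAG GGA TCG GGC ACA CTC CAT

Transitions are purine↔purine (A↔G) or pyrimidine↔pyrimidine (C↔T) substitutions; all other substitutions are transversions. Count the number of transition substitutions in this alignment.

3

Mismatches occur at site 9 (C→T, transition), site 15 (T→C, transition), site 18 (A→G, transition), site 20 (T→G, transversion), site 21 (C→A, transversion), site 34 (G→C, transversion).
Of the 6 differences, 3 transitions and 3 transversions, so the answer is 3.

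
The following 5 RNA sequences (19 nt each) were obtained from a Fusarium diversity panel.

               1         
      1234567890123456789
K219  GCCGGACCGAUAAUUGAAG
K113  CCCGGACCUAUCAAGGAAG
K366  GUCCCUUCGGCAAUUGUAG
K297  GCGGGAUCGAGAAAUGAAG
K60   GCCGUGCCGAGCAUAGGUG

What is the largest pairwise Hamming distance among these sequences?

Pairwise Hamming distances:
  K219 vs K113: 5
  K219 vs K366: 8
  K219 vs K297: 4
  K219 vs K60: 7
  K113 vs K366: 13
  K113 vs K297: 7
  K113 vs K60: 9
  K366 vs K297: 9
  K366 vs K60: 11
  K297 vs K60: 9
The largest is 13, between K113 and K366.

13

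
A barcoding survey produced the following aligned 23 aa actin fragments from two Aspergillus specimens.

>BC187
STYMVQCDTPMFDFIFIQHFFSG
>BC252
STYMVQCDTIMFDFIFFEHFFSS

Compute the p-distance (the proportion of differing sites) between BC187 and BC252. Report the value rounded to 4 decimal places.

0.1739

Differing sites — 10:P/I; 17:I/F; 18:Q/E; 23:G/S.
There are 4 differences over 23 sites, so p = 4/23 = 0.1739.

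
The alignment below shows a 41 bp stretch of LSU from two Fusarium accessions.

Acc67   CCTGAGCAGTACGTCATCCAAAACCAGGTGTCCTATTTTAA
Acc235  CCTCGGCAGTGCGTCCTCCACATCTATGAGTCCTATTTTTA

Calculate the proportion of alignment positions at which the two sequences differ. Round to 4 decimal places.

Mismatches occur at site 4 (G/C), site 5 (A/G), site 11 (A/G), site 16 (A/C), site 21 (A/C), site 23 (A/T), site 25 (C/T), site 27 (G/T), site 29 (T/A), site 40 (A/T).
There are 10 differences over 41 sites, so p = 10/41 = 0.2439.

0.2439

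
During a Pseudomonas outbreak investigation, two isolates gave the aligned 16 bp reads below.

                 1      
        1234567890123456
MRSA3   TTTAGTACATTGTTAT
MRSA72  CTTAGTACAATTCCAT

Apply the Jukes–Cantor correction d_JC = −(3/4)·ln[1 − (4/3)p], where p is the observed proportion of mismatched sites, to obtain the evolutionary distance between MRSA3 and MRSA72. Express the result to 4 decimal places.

The sequences differ at positions 1 (T/C), 10 (T/A), 12 (G/T), 13 (T/C), 14 (T/C).
p = 5/16 = 0.312500.
d = −0.75 · ln(1 − (4/3)·0.312500) = −0.75 · ln(0.583333) = −0.75 · (-0.538997) = 0.4042.

0.4042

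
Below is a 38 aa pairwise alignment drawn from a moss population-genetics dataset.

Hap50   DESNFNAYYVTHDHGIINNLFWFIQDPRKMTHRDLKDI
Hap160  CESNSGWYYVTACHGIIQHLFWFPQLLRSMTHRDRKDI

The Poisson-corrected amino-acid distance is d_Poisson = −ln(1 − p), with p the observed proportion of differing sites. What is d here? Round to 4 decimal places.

The sequences differ at positions 1 (D/C), 5 (F/S), 6 (N/G), 7 (A/W), 12 (H/A), 13 (D/C), 18 (N/Q), 19 (N/H), 24 (I/P), 26 (D/L), 27 (P/L), 29 (K/S), 35 (L/R).
p = 13/38 = 0.342105.
d = −ln(1 − 0.342105) = −ln(0.657895) = 0.4187.

0.4187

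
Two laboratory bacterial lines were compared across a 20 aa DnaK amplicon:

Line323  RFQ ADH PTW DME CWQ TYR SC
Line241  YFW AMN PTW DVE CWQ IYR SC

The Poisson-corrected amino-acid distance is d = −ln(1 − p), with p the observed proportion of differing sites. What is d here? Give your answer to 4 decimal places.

0.3567

The sequences differ at positions 1 (R/Y), 3 (Q/W), 5 (D/M), 6 (H/N), 11 (M/V), 16 (T/I).
p = 6/20 = 0.300000.
d = −ln(1 − 0.300000) = −ln(0.700000) = 0.3567.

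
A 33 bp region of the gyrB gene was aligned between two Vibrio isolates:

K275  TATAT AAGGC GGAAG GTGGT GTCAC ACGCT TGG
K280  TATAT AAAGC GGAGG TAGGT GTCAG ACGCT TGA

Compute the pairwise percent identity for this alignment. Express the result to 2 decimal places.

81.82%

The sequences differ at positions 8 (G/A), 14 (A/G), 16 (G/T), 17 (T/A), 25 (C/G), 33 (G/A).
27 of the 33 sites match, so the percent identity is 27/33 × 100 = 81.82%.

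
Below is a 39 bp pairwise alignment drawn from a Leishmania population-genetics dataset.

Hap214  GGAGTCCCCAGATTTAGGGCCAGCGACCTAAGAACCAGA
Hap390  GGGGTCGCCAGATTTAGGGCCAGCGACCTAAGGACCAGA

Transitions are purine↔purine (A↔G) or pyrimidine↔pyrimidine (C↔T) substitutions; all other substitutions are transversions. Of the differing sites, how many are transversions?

Differing sites — 3:A/G (Ti); 7:C/G (Tv); 33:A/G (Ti).
Of the 3 differences, 2 transitions and 1 transversion, so the answer is 1.

1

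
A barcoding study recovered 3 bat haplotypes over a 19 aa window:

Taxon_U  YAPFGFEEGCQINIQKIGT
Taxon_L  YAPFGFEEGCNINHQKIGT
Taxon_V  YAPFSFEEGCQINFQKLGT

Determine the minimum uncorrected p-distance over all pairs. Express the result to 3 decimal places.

0.105

Pairwise Hamming distances:
  Taxon_U vs Taxon_L: 2
  Taxon_U vs Taxon_V: 3
  Taxon_L vs Taxon_V: 4
The smallest is 2 mismatches, between Taxon_U and Taxon_L; p = 2/19 = 0.105.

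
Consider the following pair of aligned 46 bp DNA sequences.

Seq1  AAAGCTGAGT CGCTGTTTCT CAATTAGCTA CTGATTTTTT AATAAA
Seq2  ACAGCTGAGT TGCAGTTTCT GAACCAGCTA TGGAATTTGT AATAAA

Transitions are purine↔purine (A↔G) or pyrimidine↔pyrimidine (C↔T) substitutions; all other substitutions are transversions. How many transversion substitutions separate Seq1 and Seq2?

6

The sequences differ at positions 2 (A/C, transversion), 11 (C/T, transition), 14 (T/A, transversion), 21 (C/G, transversion), 24 (T/C, transition), 25 (T/C, transition), 31 (C/T, transition), 32 (T/G, transversion), 35 (T/A, transversion), 39 (T/G, transversion).
Of the 10 differences, 4 transitions and 6 transversions, so the answer is 6.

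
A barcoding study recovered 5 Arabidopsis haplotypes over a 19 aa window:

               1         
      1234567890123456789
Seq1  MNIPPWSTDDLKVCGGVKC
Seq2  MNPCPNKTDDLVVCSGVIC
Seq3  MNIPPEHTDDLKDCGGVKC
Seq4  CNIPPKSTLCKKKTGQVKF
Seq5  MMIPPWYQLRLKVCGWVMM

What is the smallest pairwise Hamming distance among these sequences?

Pairwise Hamming distances:
  Seq1 vs Seq2: 7
  Seq1 vs Seq3: 3
  Seq1 vs Seq4: 9
  Seq1 vs Seq5: 8
  Seq2 vs Seq3: 8
  Seq2 vs Seq4: 15
  Seq2 vs Seq5: 13
  Seq3 vs Seq4: 10
  Seq3 vs Seq5: 10
  Seq4 vs Seq5: 12
The smallest is 3, between Seq1 and Seq3.

3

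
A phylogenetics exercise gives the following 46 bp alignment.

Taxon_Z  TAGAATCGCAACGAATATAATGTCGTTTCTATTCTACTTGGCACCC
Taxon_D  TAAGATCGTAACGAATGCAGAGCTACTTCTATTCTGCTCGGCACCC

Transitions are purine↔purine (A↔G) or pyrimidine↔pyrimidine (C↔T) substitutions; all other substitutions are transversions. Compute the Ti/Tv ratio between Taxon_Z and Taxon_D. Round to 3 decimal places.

Mismatches occur at site 3 (G/A, transition), site 4 (A/G, transition), site 9 (C/T, transition), site 17 (A/G, transition), site 18 (T/C, transition), site 20 (A/G, transition), site 21 (T/A, transversion), site 23 (T/C, transition), site 24 (C/T, transition), site 25 (G/A, transition), site 26 (T/C, transition), site 36 (A/G, transition), site 39 (T/C, transition).
Of the 13 differences, 12 transitions and 1 transversion, so Ti/Tv = 12/1 = 12.000.

12.000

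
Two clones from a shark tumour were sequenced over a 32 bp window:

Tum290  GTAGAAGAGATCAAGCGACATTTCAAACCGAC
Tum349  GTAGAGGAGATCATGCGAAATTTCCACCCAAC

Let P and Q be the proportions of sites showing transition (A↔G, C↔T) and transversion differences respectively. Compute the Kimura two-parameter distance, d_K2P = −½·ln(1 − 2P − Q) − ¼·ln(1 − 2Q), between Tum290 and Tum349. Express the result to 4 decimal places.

Differing sites — 6:A/G (Ti); 14:A/T (Tv); 19:C/A (Tv); 25:A/C (Tv); 27:A/C (Tv); 30:G/A (Ti).
Of the 6 differences, 2 transitions and 4 transversions over 32 sites: P = 2/32 = 0.062500, Q = 4/32 = 0.125000.
d = −0.5·ln(0.750000) − 0.25·ln(0.750000) = −0.5·(-0.287682) − 0.25·(-0.287682) = 0.2158.

0.2158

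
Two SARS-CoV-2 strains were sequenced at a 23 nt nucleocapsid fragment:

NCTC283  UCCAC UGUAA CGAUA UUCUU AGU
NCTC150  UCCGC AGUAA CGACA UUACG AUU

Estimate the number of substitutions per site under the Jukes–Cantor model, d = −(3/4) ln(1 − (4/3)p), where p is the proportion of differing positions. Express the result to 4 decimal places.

0.3904

The sequences differ at positions 4 (A/G), 6 (U/A), 14 (U/C), 18 (C/A), 19 (U/C), 20 (U/G), 22 (G/U).
p = 7/23 = 0.304348.
d = −0.75 · ln(1 − (4/3)·0.304348) = −0.75 · ln(0.594203) = −0.75 · (-0.520534) = 0.3904.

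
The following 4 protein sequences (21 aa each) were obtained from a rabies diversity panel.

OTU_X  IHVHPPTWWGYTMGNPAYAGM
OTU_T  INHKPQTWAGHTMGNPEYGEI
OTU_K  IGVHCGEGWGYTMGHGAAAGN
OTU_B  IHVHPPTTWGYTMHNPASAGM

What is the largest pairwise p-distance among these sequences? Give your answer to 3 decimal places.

Pairwise Hamming distances:
  OTU_X vs OTU_T: 10
  OTU_X vs OTU_K: 9
  OTU_X vs OTU_B: 3
  OTU_T vs OTU_K: 16
  OTU_T vs OTU_B: 13
  OTU_K vs OTU_B: 10
The largest is 16 mismatches, between OTU_T and OTU_K; p = 16/21 = 0.762.

0.762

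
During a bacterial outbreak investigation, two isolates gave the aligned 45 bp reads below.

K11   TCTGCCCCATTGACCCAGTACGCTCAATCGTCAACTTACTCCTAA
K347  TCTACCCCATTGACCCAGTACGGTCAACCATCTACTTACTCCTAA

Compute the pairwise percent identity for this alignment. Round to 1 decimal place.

88.9%

Mismatches occur at site 4 (G↔A), site 23 (C↔G), site 28 (T↔C), site 30 (G↔A), site 33 (A↔T).
40 of the 45 sites match, so the percent identity is 40/45 × 100 = 88.9%.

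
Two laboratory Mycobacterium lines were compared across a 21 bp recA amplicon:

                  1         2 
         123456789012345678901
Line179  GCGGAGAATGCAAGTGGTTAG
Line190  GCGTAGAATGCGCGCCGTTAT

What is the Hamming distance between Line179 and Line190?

6

Differing sites — 4:G/T; 12:A/G; 13:A/C; 15:T/C; 16:G/C; 21:G/T.
That gives 6 mismatches out of 21 aligned sites, so the Hamming distance is 6.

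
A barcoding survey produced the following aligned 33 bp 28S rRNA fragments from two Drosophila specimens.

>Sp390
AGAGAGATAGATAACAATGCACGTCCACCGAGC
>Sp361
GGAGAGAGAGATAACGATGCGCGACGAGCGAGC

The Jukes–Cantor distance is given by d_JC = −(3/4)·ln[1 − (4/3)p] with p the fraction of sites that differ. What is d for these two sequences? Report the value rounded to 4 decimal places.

0.2493

The sequences differ at positions 1 (A/G), 8 (T/G), 16 (A/G), 21 (A/G), 24 (T/A), 26 (C/G), 28 (C/G).
p = 7/33 = 0.212121.
d = −0.75 · ln(1 − (4/3)·0.212121) = −0.75 · ln(0.717172) = −0.75 · (-0.332440) = 0.2493.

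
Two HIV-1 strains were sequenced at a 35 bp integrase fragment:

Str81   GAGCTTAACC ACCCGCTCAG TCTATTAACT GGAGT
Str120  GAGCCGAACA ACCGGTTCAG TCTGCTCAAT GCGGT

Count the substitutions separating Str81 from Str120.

Differing sites — 5:T/C; 6:T/G; 10:C/A; 14:C/G; 16:C/T; 24:A/G; 25:T/C; 27:A/C; 29:C/A; 32:G/C; 33:A/G.
That gives 11 mismatches out of 35 aligned sites, so the Hamming distance is 11.

11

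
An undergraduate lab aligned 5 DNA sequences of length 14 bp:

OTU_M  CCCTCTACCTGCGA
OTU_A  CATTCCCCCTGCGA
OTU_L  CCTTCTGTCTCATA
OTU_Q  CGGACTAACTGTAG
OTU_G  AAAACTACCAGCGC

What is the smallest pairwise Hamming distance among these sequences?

Pairwise Hamming distances:
  OTU_M vs OTU_A: 4
  OTU_M vs OTU_L: 6
  OTU_M vs OTU_Q: 7
  OTU_M vs OTU_G: 6
  OTU_A vs OTU_L: 7
  OTU_A vs OTU_Q: 9
  OTU_A vs OTU_G: 7
  OTU_L vs OTU_Q: 9
  OTU_L vs OTU_G: 11
  OTU_Q vs OTU_G: 8
The smallest is 4, between OTU_M and OTU_A.

4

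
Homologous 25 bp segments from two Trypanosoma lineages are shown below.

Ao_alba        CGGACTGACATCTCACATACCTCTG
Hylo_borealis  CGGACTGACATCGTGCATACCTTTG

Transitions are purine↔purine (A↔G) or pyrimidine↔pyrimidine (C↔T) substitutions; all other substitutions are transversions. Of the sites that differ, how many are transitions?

Mismatches occur at site 13 (T→G, transversion), site 14 (C→T, transition), site 15 (A→G, transition), site 23 (C→T, transition).
Of the 4 differences, 3 transitions and 1 transversion, so the answer is 3.

3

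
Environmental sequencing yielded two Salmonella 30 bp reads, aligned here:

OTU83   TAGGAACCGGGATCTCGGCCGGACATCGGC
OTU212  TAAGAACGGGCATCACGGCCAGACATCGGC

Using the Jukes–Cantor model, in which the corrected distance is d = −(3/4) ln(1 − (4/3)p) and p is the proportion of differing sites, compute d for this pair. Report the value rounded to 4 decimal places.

0.1885

Mismatches occur at site 3 (G/A), site 8 (C/G), site 11 (G/C), site 15 (T/A), site 21 (G/A).
p = 5/30 = 0.166667.
d = −0.75 · ln(1 − (4/3)·0.166667) = −0.75 · ln(0.777777) = −0.75 · (-0.251315) = 0.1885.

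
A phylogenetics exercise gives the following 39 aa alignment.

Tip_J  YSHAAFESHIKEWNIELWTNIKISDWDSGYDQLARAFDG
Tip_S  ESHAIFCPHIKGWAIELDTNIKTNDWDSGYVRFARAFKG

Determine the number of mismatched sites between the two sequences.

Differing sites — 1:Y/E; 5:A/I; 7:E/C; 8:S/P; 12:E/G; 14:N/A; 18:W/D; 23:I/T; 24:S/N; 31:D/V; 32:Q/R; 33:L/F; 38:D/K.
That gives 13 mismatches out of 39 aligned sites, so the Hamming distance is 13.

13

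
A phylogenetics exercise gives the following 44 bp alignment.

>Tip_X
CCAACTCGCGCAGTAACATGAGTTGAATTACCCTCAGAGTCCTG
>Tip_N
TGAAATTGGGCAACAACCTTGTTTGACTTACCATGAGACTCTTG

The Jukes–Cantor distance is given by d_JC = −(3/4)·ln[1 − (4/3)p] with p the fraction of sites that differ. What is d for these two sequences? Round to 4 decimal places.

0.4975

Differing sites — 1:C/T; 2:C/G; 5:C/A; 7:C/T; 9:C/G; 13:G/A; 14:T/C; 18:A/C; 20:G/T; 21:A/G; 22:G/T; 27:A/C; 33:C/A; 35:C/G; 39:G/C; 42:C/T.
p = 16/44 = 0.363636.
d = −0.75 · ln(1 − (4/3)·0.363636) = −0.75 · ln(0.515152) = −0.75 · (-0.663293) = 0.4975.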